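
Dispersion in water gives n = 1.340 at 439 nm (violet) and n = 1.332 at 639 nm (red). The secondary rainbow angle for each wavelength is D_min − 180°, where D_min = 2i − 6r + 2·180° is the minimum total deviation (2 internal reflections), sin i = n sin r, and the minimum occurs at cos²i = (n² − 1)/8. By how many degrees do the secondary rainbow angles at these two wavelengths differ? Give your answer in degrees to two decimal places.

At 439 nm (n = 1.340): cos²i = 0.09945 → i = 71.618°, r = 45.088°, D_min = 232.709°, rainbow angle = 52.709°.
At 639 nm (n = 1.332): cos²i = 0.09678 → i = 71.875°, r = 45.520°, D_min = 230.628°, rainbow angle = 50.628°.
Angular width = |52.709° − 50.628°| = 2.080°.

2.08°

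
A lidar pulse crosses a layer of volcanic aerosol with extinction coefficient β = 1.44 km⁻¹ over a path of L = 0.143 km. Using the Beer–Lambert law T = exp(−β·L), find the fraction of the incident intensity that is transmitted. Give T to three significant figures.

0.814

τ = β·L = 1.44 × 0.143 = 0.2059.
T = exp(−0.2059) = 0.8139.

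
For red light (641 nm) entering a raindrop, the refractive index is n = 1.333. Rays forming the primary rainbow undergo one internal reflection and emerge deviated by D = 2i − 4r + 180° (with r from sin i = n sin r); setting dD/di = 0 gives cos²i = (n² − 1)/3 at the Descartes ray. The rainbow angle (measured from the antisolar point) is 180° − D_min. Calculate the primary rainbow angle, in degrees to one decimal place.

cos²i = (1.77689 − 1)/3 = 0.25896; i = arccos(0.50888) = 59.410°.
sin r = sin 59.410°/1.333 = 0.64579; r = 40.225°.
D_min = 2·59.410° − 4·40.225° + 180° = 137.922°.
Rainbow angle = 180° − D_min = 42.078°.

42.1°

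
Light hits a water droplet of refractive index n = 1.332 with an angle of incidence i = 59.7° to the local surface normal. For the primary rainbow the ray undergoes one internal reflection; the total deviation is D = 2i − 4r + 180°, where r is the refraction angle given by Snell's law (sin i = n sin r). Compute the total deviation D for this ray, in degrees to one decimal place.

sin r = sin 59.7° / 1.332 = 0.8634/1.332 = 0.6482; r = 40.41°.
D = 2·59.7° − 4·40.41° + 180° = 119.40° − 161.62° + 180° = 137.78°.

137.8°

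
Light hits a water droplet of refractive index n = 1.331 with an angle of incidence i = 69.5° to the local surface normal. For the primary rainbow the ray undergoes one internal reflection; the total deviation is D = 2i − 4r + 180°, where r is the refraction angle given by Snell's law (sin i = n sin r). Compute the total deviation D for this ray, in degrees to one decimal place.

140.1°

sin r = sin 69.5° / 1.331 = 0.9367/1.331 = 0.7037; r = 44.73°.
D = 2·69.5° − 4·44.73° + 180° = 139.00° − 178.91° + 180° = 140.09°.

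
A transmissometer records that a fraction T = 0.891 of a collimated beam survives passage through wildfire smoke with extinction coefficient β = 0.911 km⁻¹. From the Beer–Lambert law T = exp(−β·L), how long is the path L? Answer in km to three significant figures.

Beer–Lambert: T = exp(−βL) ⇒ L = −ln(T)/β = −ln(0.891)/0.911 = 0.1154/0.911 = 0.1267 km.

0.127 km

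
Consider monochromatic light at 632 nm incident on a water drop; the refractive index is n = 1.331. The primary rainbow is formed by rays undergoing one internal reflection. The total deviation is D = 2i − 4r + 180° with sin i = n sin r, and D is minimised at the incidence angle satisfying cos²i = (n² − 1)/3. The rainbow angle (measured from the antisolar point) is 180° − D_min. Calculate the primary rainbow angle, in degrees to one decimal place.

cos²i = (1.77156 − 1)/3 = 0.25719; i = arccos(0.50714) = 59.527°.
sin r = sin 59.527°/1.331 = 0.64753; r = 40.356°.
D_min = 2·59.527° − 4·40.356° + 180° = 137.630°.
Rainbow angle = 180° − D_min = 42.370°.

42.4°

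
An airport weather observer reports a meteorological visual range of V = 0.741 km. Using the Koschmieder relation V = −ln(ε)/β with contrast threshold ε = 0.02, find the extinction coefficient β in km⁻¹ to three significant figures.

β = −ln(0.02) / V = 3.912 / 0.741 = 5.2794 km⁻¹.

5.28 km⁻¹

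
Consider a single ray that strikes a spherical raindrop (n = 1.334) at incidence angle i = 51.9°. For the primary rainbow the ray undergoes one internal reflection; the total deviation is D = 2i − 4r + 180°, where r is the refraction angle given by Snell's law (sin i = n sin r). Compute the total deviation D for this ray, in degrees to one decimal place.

sin r = sin 51.9° / 1.334 = 0.7869/1.334 = 0.5899; r = 36.15°.
D = 2·51.9° − 4·36.15° + 180° = 103.80° − 144.60° + 180° = 139.20°.

139.2°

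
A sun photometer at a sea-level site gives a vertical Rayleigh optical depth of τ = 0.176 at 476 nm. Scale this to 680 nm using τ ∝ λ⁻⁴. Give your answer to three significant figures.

τ(680 nm) = τ(476 nm) × (476/680)⁴ = 0.176 × (0.7000)⁴ = 0.176 × 0.2401 = 0.0423.

0.0423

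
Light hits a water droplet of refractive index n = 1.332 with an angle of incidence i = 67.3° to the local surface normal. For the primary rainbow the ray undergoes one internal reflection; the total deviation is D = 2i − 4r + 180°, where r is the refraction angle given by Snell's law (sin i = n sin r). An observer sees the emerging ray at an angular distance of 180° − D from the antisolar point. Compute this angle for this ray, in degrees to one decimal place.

sin r = sin 67.3° / 1.332 = 0.9225/1.332 = 0.6926; r = 43.84°.
D = 2·67.3° − 4·43.84° + 180° = 134.60° − 175.34° + 180° = 139.26°.
Angle from antisolar point = 180° − D = 40.74°.

40.7°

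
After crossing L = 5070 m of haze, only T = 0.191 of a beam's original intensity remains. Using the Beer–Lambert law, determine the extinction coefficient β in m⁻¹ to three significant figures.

Beer–Lambert: T = exp(−βL) ⇒ β = −ln(T)/L = −ln(0.191)/5070 = 1.6555/5070 = 0.0003265 m⁻¹.

0.000327 m⁻¹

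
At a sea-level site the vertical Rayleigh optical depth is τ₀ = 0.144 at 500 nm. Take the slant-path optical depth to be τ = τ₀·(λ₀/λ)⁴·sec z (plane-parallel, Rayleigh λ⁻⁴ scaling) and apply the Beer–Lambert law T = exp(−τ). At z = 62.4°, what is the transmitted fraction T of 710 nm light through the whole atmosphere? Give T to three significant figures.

0.926

sec 62.4° = 2.1584.
τ = 0.144 × (500/710)⁴ × 2.1584 = 0.144 × 0.2459 × 2.1584 = 0.0764.
T = exp(−0.0764) = 0.9264.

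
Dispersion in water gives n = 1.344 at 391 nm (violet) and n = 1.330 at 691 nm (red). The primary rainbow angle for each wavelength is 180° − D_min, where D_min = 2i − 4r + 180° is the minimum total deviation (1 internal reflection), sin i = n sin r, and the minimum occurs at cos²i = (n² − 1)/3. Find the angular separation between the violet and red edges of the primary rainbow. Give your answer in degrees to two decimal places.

At 391 nm (n = 1.344): cos²i = 0.26878 → i = 58.772°, r = 39.512°, D_min = 139.495°, rainbow angle = 40.505°.
At 691 nm (n = 1.330): cos²i = 0.25630 → i = 59.585°, r = 40.422°, D_min = 137.484°, rainbow angle = 42.516°.
Angular width = |40.505° − 42.516°| = 2.011°.

2.01°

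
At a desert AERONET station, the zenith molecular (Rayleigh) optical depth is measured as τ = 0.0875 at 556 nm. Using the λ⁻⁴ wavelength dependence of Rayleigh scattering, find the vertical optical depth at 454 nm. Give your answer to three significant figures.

τ(454 nm) = τ(556 nm) × (556/454)⁴ = 0.0875 × (1.2247)⁴ = 0.0875 × 2.2494 = 0.1968.

0.197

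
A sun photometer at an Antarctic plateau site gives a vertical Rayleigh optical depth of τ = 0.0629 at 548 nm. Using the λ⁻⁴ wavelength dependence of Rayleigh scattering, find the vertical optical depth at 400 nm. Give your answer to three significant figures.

τ(400 nm) = τ(548 nm) × (548/400)⁴ = 0.0629 × (1.3700)⁴ = 0.0629 × 3.5228 = 0.2216.

0.222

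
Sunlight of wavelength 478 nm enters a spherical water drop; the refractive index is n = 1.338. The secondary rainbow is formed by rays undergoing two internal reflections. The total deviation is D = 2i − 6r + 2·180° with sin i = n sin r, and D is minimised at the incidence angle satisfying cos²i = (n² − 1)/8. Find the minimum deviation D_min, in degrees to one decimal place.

232.2°

cos²i = (1.79024 − 1)/8 = 0.09878; i = arccos(0.31429) = 71.682°.
sin r = sin 71.682°/1.338 = 0.70951; r = 45.195°.
D_min = 2·71.682° − 6·45.195° + 360° = 232.193°.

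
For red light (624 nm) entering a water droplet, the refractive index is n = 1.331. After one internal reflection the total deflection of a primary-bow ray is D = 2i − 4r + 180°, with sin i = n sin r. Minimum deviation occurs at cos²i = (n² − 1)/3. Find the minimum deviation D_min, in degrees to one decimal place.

137.6°

cos²i = (1.77156 − 1)/3 = 0.25719; i = arccos(0.50714) = 59.527°.
sin r = sin 59.527°/1.331 = 0.64753; r = 40.356°.
D_min = 2·59.527° − 4·40.356° + 180° = 137.630°.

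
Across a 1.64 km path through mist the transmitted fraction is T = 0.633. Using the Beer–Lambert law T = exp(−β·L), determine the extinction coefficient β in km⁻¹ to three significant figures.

Beer–Lambert: T = exp(−βL) ⇒ β = −ln(T)/L = −ln(0.633)/1.64 = 0.4573/1.64 = 0.2788 km⁻¹.

0.279 km⁻¹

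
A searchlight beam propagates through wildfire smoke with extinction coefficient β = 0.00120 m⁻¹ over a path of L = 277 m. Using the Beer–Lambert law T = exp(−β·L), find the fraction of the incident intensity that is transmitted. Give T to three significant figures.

0.717

τ = β·L = 0.00120 × 277 = 0.3324.
T = exp(−0.3324) = 0.7172.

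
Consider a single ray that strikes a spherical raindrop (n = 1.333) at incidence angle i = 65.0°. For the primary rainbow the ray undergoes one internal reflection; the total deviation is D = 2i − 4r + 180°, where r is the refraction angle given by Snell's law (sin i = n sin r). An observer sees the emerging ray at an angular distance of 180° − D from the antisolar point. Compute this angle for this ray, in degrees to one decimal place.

sin r = sin 65.0° / 1.333 = 0.9063/1.333 = 0.6799; r = 42.84°.
D = 2·65.0° − 4·42.84° + 180° = 130.00° − 171.34° + 180° = 138.66°.
Angle from antisolar point = 180° − D = 41.34°.

41.3°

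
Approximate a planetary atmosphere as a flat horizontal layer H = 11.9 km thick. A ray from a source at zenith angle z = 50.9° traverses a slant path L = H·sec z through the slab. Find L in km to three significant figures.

sec z = 1/cos 50.9° = 1.5856.
L = 11.9 × 1.5856 = 18.869 km.

18.9 km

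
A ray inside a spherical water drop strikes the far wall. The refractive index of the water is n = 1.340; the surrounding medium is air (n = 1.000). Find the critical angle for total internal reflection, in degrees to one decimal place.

48.3°

sin θ_c = n_air / n = 1.000 / 1.340 = 0.7463.
θ_c = arcsin(0.7463) = 48.27°.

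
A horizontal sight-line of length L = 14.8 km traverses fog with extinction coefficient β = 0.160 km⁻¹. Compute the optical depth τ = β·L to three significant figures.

τ = β·L = 0.160 × 14.8 = 2.3680.

2.37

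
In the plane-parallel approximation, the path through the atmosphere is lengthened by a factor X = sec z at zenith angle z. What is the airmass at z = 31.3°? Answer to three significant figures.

1.17

X = sec z = 1/cos 31.3° = 1/0.8545 = 1.1703.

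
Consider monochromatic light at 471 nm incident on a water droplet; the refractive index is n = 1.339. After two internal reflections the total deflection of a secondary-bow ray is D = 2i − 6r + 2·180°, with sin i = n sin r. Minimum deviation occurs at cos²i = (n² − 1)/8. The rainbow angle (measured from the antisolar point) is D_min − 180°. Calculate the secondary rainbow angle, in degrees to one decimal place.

cos²i = (1.79292 − 1)/8 = 0.09912; i = arccos(0.31483) = 71.650°.
sin r = sin 71.650°/1.339 = 0.70885; r = 45.141°.
D_min = 2·71.650° − 6·45.141° + 360° = 232.451°.
Rainbow angle = D_min − 180° = 52.451°.

52.5°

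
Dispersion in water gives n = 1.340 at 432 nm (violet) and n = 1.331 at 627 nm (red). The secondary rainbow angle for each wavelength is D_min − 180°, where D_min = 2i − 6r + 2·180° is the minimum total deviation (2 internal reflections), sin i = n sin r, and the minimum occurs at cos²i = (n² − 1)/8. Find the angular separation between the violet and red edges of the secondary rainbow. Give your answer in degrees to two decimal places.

2.34°

At 432 nm (n = 1.340): cos²i = 0.09945 → i = 71.618°, r = 45.088°, D_min = 232.709°, rainbow angle = 52.709°.
At 627 nm (n = 1.331): cos²i = 0.09645 → i = 71.907°, r = 45.575°, D_min = 230.365°, rainbow angle = 50.365°.
Angular width = |52.709° − 50.365°| = 2.344°.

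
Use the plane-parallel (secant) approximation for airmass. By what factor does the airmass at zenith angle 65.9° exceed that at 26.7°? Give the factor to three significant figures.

X(65.9°)/X(26.7°) = sec 65.9° / sec 26.7° = cos 26.7° / cos 65.9° = 0.8934/0.4083 = 2.1879.

2.19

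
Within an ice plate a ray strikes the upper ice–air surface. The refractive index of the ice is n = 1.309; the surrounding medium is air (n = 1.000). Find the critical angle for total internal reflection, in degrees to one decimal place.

49.8°

sin θ_c = n_air / n = 1.000 / 1.309 = 0.7639.
θ_c = arcsin(0.7639) = 49.81°.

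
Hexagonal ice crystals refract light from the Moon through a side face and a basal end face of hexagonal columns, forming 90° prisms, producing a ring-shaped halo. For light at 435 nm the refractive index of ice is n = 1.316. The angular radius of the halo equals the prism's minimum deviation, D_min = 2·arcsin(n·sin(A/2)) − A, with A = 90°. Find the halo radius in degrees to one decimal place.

47.0°

n·sin(A/2) = 1.316 × sin 45° = 1.316 × 0.7071 = 0.9306.
D_min = 2·arcsin(0.9306) − 90° = 2 × 68.521° − 90° = 47.042°.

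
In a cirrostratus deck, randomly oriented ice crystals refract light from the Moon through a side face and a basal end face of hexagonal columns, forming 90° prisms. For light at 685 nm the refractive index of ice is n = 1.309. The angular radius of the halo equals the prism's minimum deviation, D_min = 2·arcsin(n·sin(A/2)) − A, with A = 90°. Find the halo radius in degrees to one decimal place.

n·sin(A/2) = 1.309 × sin 45° = 1.309 × 0.7071 = 0.9256.
D_min = 2·arcsin(0.9256) − 90° = 2 × 67.759° − 90° = 45.519°.

45.5°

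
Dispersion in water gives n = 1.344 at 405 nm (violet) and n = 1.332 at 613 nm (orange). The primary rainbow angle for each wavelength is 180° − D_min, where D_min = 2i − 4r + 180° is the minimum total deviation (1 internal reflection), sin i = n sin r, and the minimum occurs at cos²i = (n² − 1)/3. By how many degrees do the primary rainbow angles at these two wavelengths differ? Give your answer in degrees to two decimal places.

1.72°

At 405 nm (n = 1.344): cos²i = 0.26878 → i = 58.772°, r = 39.512°, D_min = 139.495°, rainbow angle = 40.505°.
At 613 nm (n = 1.332): cos²i = 0.25807 → i = 59.469°, r = 40.290°, D_min = 137.776°, rainbow angle = 42.224°.
Angular width = |40.505° − 42.224°| = 1.719°.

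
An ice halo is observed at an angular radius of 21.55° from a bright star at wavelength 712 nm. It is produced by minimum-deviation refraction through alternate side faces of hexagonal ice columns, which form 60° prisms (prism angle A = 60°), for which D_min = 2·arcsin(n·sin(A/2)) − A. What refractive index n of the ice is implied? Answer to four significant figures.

Rearranging: n = sin((D_min + A)/2) / sin(A/2).
(D_min + A)/2 = (21.55° + 60°)/2 = 40.775°.
n = sin 40.775° / sin 30° = 0.6531 / 0.5000 = 1.3062.

1.306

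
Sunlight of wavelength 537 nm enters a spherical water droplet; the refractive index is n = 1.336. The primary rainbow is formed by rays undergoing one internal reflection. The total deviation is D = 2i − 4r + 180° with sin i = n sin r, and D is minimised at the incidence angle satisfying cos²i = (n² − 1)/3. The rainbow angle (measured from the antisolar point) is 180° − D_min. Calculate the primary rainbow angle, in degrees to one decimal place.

41.6°

cos²i = (1.78490 − 1)/3 = 0.26163; i = arccos(0.51150) = 59.236°.
sin r = sin 59.236°/1.336 = 0.64318; r = 40.029°.
D_min = 2·59.236° − 4·40.029° + 180° = 138.356°.
Rainbow angle = 180° − D_min = 41.644°.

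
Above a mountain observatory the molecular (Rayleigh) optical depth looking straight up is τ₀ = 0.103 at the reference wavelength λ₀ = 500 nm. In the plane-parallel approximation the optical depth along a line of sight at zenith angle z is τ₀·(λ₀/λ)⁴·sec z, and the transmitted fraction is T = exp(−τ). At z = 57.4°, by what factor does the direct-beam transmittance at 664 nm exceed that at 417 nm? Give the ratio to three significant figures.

1.40

Airmass: sec 57.4° = 1.8561.
τ(664 nm) = 0.103 × (500/664)⁴ × 1.8561 = 0.103 × 0.3215 × 1.8561 = 0.0615.
τ(417 nm) = 0.103 × (500/417)⁴ × 1.8561 = 0.103 × 2.0670 × 1.8561 = 0.3952.
T(664)/T(417) = exp(τ_B − τ_A) = exp(0.3337) = 1.3961.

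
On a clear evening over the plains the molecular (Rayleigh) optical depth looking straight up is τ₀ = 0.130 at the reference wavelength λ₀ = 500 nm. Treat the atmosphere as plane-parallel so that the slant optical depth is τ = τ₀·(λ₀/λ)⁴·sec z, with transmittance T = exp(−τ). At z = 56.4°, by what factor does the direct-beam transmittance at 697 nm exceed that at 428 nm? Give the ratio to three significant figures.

1.46

Airmass: sec 56.4° = 1.8070.
τ(697 nm) = 0.130 × (500/697)⁴ × 1.8070 = 0.130 × 0.2648 × 1.8070 = 0.0622.
τ(428 nm) = 0.130 × (500/428)⁴ × 1.8070 = 0.130 × 1.8625 × 1.8070 = 0.4375.
T(697)/T(428) = exp(τ_B − τ_A) = exp(0.3753) = 1.4555.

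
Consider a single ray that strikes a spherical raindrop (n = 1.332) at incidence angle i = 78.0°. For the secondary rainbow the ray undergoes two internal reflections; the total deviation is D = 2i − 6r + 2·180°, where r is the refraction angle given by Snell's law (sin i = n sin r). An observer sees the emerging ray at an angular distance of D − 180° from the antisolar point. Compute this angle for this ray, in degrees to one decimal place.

sin r = sin 78.0° / 1.332 = 0.9781/1.332 = 0.7343; r = 47.25°.
D = 2·78.0° − 6·47.25° + 2·180° = 156.00° − 283.51° + 360° = 232.49°.
Angle from antisolar point = D − 180° = 52.49°.

52.5°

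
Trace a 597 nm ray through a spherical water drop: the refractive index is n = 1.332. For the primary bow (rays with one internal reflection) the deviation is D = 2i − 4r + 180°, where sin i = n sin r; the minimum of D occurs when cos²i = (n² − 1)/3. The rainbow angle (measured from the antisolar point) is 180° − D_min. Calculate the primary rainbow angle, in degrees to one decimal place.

42.2°

cos²i = (1.77422 − 1)/3 = 0.25807; i = arccos(0.50801) = 59.469°.
sin r = sin 59.469°/1.332 = 0.64666; r = 40.290°.
D_min = 2·59.469° − 4·40.290° + 180° = 137.776°.
Rainbow angle = 180° − D_min = 42.224°.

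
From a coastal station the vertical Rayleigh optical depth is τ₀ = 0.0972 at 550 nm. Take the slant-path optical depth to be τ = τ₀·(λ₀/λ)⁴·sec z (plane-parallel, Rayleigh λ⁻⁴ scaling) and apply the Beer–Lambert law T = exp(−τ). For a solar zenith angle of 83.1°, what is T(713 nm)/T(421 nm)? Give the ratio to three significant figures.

Airmass: sec 83.1° = 8.3238.
τ(713 nm) = 0.0972 × (550/713)⁴ × 8.3238 = 0.0972 × 0.3541 × 8.3238 = 0.2865.
τ(421 nm) = 0.0972 × (550/421)⁴ × 8.3238 = 0.0972 × 2.9129 × 8.3238 = 2.3567.
T(713)/T(421) = exp(τ_B − τ_A) = exp(2.0703) = 7.9270.

7.93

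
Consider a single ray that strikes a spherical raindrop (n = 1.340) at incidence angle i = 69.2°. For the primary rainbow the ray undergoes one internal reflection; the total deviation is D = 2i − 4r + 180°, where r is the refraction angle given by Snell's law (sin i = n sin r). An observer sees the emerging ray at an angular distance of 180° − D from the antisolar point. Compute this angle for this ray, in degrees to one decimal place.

sin r = sin 69.2° / 1.340 = 0.9348/1.340 = 0.6976; r = 44.24°.
D = 2·69.2° − 4·44.24° + 180° = 138.40° − 176.95° + 180° = 141.45°.
Angle from antisolar point = 180° − D = 38.55°.

38.5°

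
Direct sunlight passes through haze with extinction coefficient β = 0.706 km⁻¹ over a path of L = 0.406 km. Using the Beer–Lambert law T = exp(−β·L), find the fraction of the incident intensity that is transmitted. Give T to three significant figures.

0.751

τ = β·L = 0.706 × 0.406 = 0.2866.
T = exp(−0.2866) = 0.7508.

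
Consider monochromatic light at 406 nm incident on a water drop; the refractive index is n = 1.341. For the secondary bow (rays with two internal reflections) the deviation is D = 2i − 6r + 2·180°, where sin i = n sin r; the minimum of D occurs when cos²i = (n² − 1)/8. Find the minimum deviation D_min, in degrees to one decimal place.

233.0°

cos²i = (1.79828 − 1)/8 = 0.09979; i = arccos(0.31589) = 71.586°.
sin r = sin 71.586°/1.341 = 0.70753; r = 45.034°.
D_min = 2·71.586° − 6·45.034° + 360° = 232.966°.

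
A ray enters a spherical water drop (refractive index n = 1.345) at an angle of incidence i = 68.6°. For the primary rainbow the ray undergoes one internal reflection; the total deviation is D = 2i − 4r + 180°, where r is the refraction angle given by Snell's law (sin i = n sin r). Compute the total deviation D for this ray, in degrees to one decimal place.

sin r = sin 68.6° / 1.345 = 0.9311/1.345 = 0.6922; r = 43.81°.
D = 2·68.6° − 4·43.81° + 180° = 137.20° − 175.23° + 180° = 141.97°.

142.0°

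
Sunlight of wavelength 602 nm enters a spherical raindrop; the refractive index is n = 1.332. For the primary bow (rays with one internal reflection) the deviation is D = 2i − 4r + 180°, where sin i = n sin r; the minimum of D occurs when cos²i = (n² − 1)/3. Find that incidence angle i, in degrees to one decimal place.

59.5°

cos²i = (1.332² − 1)/3 = (1.77422 − 1)/3 = 0.25807.
cos i = 0.50801, so i = 59.469°.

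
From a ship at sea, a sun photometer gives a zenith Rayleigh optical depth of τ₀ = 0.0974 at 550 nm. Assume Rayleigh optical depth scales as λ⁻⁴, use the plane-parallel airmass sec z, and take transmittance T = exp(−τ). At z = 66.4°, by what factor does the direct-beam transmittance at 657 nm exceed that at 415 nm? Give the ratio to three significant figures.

1.88

Airmass: sec 66.4° = 2.4978.
τ(657 nm) = 0.0974 × (550/657)⁴ × 2.4978 = 0.0974 × 0.4911 × 2.4978 = 0.1195.
τ(415 nm) = 0.0974 × (550/415)⁴ × 2.4978 = 0.0974 × 3.0850 × 2.4978 = 0.7505.
T(657)/T(415) = exp(τ_B − τ_A) = exp(0.6311) = 1.8796.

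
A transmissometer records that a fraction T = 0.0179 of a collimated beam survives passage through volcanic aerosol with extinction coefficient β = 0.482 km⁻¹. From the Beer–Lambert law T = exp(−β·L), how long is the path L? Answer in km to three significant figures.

Beer–Lambert: T = exp(−βL) ⇒ L = −ln(T)/β = −ln(0.0179)/0.482 = 4.0230/0.482 = 8.346 km.

8.35 km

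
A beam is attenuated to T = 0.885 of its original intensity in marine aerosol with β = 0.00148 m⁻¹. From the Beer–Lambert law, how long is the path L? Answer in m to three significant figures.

Beer–Lambert: T = exp(−βL) ⇒ L = −ln(T)/β = −ln(0.885)/0.00148 = 0.1222/0.00148 = 82.55 m.

82.5 m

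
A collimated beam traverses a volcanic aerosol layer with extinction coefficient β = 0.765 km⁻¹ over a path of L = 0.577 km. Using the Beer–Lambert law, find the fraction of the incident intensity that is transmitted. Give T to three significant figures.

0.643

τ = β·L = 0.765 × 0.577 = 0.4414.
T = exp(−0.4414) = 0.6431.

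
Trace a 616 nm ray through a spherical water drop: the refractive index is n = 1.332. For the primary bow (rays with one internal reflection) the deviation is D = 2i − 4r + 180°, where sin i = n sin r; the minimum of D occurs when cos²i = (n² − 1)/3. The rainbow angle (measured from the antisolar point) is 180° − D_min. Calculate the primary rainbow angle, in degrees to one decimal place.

42.2°

cos²i = (1.77422 − 1)/3 = 0.25807; i = arccos(0.50801) = 59.469°.
sin r = sin 59.469°/1.332 = 0.64666; r = 40.290°.
D_min = 2·59.469° − 4·40.290° + 180° = 137.776°.
Rainbow angle = 180° − D_min = 42.224°.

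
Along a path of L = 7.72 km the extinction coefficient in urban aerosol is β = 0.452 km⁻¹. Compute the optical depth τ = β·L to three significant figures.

3.49

τ = β·L = 0.452 × 7.72 = 3.4894.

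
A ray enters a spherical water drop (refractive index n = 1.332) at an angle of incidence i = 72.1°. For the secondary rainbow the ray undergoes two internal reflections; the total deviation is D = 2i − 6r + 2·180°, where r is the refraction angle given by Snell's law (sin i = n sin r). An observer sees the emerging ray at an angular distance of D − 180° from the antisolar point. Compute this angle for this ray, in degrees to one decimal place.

sin r = sin 72.1° / 1.332 = 0.9516/1.332 = 0.7144; r = 45.59°.
D = 2·72.1° − 6·45.59° + 2·180° = 144.20° − 273.57° + 360° = 230.63°.
Angle from antisolar point = D − 180° = 50.63°.

50.6°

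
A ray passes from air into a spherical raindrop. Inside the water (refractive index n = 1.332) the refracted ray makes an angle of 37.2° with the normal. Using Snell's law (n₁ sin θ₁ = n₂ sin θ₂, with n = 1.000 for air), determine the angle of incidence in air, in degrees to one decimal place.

53.6°

Snell: sin θ_i = n · sin θ_r = 1.332 × sin 37.2° = 1.332 × 0.6046 = 0.8053.
θ_i = arcsin(0.8053) = 53.64°.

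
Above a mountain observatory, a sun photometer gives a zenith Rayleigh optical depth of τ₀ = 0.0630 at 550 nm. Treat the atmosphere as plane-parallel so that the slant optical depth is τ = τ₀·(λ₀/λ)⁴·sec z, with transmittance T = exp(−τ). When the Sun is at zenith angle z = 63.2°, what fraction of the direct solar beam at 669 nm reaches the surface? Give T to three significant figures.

sec 63.2° = 2.2179.
τ = 0.0630 × (550/669)⁴ × 2.2179 = 0.0630 × 0.4568 × 2.2179 = 0.0638.
T = exp(−0.0638) = 0.9382.

0.938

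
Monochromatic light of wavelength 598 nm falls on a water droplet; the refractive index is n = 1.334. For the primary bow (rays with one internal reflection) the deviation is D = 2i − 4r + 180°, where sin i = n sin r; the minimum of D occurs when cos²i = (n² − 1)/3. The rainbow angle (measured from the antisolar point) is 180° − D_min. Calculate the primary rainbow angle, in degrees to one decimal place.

cos²i = (1.77956 − 1)/3 = 0.25985; i = arccos(0.50976) = 59.352°.
sin r = sin 59.352°/1.334 = 0.64492; r = 40.159°.
D_min = 2·59.352° − 4·40.159° + 180° = 138.067°.
Rainbow angle = 180° − D_min = 41.933°.

41.9°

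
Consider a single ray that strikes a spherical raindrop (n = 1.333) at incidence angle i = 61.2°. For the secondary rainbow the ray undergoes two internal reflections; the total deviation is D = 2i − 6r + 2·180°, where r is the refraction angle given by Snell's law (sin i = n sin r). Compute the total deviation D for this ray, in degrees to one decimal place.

sin r = sin 61.2° / 1.333 = 0.8763/1.333 = 0.6574; r = 41.10°.
D = 2·61.2° − 6·41.10° + 2·180° = 122.40° − 246.61° + 360° = 235.79°.

235.8°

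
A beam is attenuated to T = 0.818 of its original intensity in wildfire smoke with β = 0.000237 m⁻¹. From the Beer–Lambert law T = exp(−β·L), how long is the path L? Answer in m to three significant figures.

848 m

Beer–Lambert: T = exp(−βL) ⇒ L = −ln(T)/β = −ln(0.818)/0.000237 = 0.2009/0.000237 = 847.6 m.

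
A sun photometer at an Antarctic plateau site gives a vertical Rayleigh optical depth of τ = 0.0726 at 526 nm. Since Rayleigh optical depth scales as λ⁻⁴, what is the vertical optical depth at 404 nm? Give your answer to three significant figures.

τ(404 nm) = τ(526 nm) × (526/404)⁴ = 0.0726 × (1.3020)⁴ = 0.0726 × 2.8735 = 0.2086.

0.209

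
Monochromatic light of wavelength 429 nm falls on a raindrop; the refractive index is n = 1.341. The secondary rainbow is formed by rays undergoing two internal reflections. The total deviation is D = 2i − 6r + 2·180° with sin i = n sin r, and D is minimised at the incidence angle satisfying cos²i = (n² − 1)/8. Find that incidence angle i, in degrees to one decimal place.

71.6°

cos²i = (1.341² − 1)/8 = (1.79828 − 1)/8 = 0.09979.
cos i = 0.31589, so i = 71.586°.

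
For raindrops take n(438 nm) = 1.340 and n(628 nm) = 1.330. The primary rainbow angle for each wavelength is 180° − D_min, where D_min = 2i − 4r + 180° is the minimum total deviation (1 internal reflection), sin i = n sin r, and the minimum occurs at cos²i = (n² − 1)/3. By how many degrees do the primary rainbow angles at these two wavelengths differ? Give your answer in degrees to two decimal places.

At 438 nm (n = 1.340): cos²i = 0.26520 → i = 59.004°, r = 39.770°, D_min = 138.929°, rainbow angle = 41.071°.
At 628 nm (n = 1.330): cos²i = 0.25630 → i = 59.585°, r = 40.422°, D_min = 137.484°, rainbow angle = 42.516°.
Angular width = |41.071° − 42.516°| = 1.445°.

1.45°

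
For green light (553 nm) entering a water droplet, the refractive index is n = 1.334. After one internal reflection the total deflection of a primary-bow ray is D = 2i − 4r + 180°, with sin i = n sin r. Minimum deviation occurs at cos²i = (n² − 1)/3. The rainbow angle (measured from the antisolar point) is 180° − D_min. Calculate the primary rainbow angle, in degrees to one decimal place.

41.9°

cos²i = (1.77956 − 1)/3 = 0.25985; i = arccos(0.50976) = 59.352°.
sin r = sin 59.352°/1.334 = 0.64492; r = 40.159°.
D_min = 2·59.352° − 4·40.159° + 180° = 138.067°.
Rainbow angle = 180° − D_min = 41.933°.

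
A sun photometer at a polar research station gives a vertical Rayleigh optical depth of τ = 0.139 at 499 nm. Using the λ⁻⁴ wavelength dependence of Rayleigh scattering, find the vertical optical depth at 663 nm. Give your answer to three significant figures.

0.0446

τ(663 nm) = τ(499 nm) × (499/663)⁴ = 0.139 × (0.7526)⁴ = 0.139 × 0.3209 = 0.0446.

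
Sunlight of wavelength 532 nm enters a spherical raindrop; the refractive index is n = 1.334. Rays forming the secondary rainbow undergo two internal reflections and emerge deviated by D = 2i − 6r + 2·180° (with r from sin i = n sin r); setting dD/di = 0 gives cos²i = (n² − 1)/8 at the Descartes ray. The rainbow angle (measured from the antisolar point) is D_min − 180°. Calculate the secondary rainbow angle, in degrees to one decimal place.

51.2°

cos²i = (1.77956 − 1)/8 = 0.09744; i = arccos(0.31216) = 71.810°.
sin r = sin 71.810°/1.334 = 0.71217; r = 45.411°.
D_min = 2·71.810° − 6·45.411° + 360° = 231.153°.
Rainbow angle = D_min − 180° = 51.153°.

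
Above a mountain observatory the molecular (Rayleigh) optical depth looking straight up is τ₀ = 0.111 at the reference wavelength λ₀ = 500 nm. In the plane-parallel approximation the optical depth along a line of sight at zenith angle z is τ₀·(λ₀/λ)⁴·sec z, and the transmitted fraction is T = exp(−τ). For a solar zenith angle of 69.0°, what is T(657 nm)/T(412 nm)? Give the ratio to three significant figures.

Airmass: sec 69.0° = 2.7904.
τ(657 nm) = 0.111 × (500/657)⁴ × 2.7904 = 0.111 × 0.3354 × 2.7904 = 0.1039.
τ(412 nm) = 0.111 × (500/412)⁴ × 2.7904 = 0.111 × 2.1692 × 2.7904 = 0.6719.
T(657)/T(412) = exp(τ_B − τ_A) = exp(0.5680) = 1.7647.

1.76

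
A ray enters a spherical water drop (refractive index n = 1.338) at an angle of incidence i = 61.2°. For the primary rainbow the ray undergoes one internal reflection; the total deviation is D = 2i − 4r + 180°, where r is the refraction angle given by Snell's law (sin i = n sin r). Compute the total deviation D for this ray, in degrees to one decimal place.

138.7°

sin r = sin 61.2° / 1.338 = 0.8763/1.338 = 0.6549; r = 40.91°.
D = 2·61.2° − 4·40.91° + 180° = 122.40° − 163.66° + 180° = 138.74°.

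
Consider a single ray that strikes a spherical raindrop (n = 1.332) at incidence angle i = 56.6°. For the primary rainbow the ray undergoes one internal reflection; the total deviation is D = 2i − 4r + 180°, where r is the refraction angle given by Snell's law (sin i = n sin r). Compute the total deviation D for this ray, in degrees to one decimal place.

sin r = sin 56.6° / 1.332 = 0.8348/1.332 = 0.6268; r = 38.81°.
D = 2·56.6° − 4·38.81° + 180° = 113.20° − 155.25° + 180° = 137.95°.

138.0°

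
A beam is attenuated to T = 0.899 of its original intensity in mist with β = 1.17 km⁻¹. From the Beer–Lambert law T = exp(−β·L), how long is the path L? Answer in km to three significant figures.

Beer–Lambert: T = exp(−βL) ⇒ L = −ln(T)/β = −ln(0.899)/1.17 = 0.1065/1.17 = 0.091 km.

0.0910 km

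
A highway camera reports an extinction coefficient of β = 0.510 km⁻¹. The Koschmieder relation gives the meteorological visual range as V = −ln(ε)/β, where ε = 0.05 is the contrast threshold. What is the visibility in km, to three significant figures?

5.87 km

V = −ln(0.05) / 0.510 = 2.996 / 0.510 = 5.8740 km.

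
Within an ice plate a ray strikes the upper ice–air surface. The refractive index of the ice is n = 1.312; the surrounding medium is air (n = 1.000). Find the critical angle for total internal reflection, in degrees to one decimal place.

sin θ_c = n_air / n = 1.000 / 1.312 = 0.7622.
θ_c = arcsin(0.7622) = 49.66°.

49.7°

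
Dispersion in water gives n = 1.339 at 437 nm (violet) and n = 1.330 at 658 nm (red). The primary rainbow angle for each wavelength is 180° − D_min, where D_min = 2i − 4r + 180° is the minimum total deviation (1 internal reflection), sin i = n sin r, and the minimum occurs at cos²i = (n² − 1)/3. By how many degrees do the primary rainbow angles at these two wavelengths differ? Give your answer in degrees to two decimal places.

At 437 nm (n = 1.339): cos²i = 0.26431 → i = 59.062°, r = 39.834°, D_min = 138.786°, rainbow angle = 41.214°.
At 658 nm (n = 1.330): cos²i = 0.25630 → i = 59.585°, r = 40.422°, D_min = 137.484°, rainbow angle = 42.516°.
Angular width = |41.214° − 42.516°| = 1.303°.

1.30°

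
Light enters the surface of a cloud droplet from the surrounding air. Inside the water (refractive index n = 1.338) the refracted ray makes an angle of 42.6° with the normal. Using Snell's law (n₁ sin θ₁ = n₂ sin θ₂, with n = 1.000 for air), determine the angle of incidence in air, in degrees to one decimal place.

64.9°

Snell: sin θ_i = n · sin θ_r = 1.338 × sin 42.6° = 1.338 × 0.6769 = 0.9057.
θ_i = arcsin(0.9057) = 64.91°.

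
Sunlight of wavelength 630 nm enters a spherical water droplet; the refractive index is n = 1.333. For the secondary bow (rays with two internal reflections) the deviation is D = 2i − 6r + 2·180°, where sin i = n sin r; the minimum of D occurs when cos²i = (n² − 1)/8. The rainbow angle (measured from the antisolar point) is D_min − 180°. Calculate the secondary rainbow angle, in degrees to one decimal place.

50.9°

cos²i = (1.77689 − 1)/8 = 0.09711; i = arccos(0.31163) = 71.843°.
sin r = sin 71.843°/1.333 = 0.71283; r = 45.466°.
D_min = 2·71.843° − 6·45.466° + 360° = 230.891°.
Rainbow angle = D_min − 180° = 50.891°.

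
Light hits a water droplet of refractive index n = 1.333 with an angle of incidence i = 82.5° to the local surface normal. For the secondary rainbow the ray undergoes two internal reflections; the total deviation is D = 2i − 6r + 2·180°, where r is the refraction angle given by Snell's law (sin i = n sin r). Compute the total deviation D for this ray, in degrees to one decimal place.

236.7°

sin r = sin 82.5° / 1.333 = 0.9914/1.333 = 0.7438; r = 48.05°.
D = 2·82.5° − 6·48.05° + 2·180° = 165.00° − 288.32° + 360° = 236.68°.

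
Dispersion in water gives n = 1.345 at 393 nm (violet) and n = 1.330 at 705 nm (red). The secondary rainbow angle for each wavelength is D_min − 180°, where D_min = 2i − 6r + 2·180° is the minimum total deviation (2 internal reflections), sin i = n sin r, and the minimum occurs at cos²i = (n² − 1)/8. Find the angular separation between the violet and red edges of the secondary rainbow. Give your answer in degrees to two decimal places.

3.89°

At 393 nm (n = 1.345): cos²i = 0.10113 → i = 71.458°, r = 44.821°, D_min = 233.987°, rainbow angle = 53.987°.
At 705 nm (n = 1.330): cos²i = 0.09611 → i = 71.940°, r = 45.630°, D_min = 230.101°, rainbow angle = 50.101°.
Angular width = |53.987° − 50.101°| = 3.886°.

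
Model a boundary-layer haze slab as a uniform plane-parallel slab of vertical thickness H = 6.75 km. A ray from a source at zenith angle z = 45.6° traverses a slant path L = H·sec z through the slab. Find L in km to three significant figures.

9.65 km

sec z = 1/cos 45.6° = 1.4293.
L = 6.75 × 1.4293 = 9.647 km.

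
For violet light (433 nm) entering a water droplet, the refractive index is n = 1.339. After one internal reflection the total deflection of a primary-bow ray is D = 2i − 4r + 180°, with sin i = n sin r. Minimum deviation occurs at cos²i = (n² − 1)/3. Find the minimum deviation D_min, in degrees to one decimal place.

cos²i = (1.79292 − 1)/3 = 0.26431; i = arccos(0.51411) = 59.062°.
sin r = sin 59.062°/1.339 = 0.64057; r = 39.834°.
D_min = 2·59.062° − 4·39.834° + 180° = 138.786°.

138.8°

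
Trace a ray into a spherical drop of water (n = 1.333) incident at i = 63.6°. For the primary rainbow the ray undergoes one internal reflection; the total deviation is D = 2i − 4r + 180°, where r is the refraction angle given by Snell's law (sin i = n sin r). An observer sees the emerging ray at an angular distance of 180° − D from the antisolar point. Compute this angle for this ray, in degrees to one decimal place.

sin r = sin 63.6° / 1.333 = 0.8957/1.333 = 0.6720; r = 42.22°.
D = 2·63.6° − 4·42.22° + 180° = 127.20° − 168.87° + 180° = 138.33°.
Angle from antisolar point = 180° − D = 41.67°.

41.7°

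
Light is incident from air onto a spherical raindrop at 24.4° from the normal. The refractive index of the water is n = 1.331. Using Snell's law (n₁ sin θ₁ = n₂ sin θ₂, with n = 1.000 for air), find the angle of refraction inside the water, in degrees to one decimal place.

Snell: sin θ_r = sin θ_i / n = sin 24.4° / 1.331 = 0.4131 / 1.331 = 0.3104.
θ_r = arcsin(0.3104) = 18.08°.

18.1°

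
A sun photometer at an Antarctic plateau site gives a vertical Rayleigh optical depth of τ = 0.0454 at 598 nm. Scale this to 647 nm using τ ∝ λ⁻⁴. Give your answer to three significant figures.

0.0331

τ(647 nm) = τ(598 nm) × (598/647)⁴ = 0.0454 × (0.9243)⁴ = 0.0454 × 0.7298 = 0.0331.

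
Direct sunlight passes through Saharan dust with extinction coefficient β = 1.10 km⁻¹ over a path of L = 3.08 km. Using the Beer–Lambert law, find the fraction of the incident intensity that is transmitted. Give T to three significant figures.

0.0338

τ = β·L = 1.10 × 3.08 = 3.3880.
T = exp(−3.3880) = 0.0338.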